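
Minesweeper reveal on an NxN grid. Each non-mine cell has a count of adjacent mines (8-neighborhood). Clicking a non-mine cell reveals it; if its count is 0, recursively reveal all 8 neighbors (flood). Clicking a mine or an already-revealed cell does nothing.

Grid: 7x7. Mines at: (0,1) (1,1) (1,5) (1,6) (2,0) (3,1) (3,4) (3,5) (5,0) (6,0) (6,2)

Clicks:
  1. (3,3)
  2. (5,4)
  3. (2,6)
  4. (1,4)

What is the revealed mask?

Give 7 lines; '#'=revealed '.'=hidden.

Click 1 (3,3) count=1: revealed 1 new [(3,3)] -> total=1
Click 2 (5,4) count=0: revealed 12 new [(4,3) (4,4) (4,5) (4,6) (5,3) (5,4) (5,5) (5,6) (6,3) (6,4) (6,5) (6,6)] -> total=13
Click 3 (2,6) count=3: revealed 1 new [(2,6)] -> total=14
Click 4 (1,4) count=1: revealed 1 new [(1,4)] -> total=15

Answer: .......
....#..
......#
...#...
...####
...####
...####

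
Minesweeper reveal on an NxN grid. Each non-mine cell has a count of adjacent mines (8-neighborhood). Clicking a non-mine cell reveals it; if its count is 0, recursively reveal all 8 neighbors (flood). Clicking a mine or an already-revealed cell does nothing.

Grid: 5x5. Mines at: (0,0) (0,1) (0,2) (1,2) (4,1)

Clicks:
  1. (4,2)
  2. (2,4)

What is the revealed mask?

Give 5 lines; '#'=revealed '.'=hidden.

Answer: ...##
...##
..###
..###
..###

Derivation:
Click 1 (4,2) count=1: revealed 1 new [(4,2)] -> total=1
Click 2 (2,4) count=0: revealed 12 new [(0,3) (0,4) (1,3) (1,4) (2,2) (2,3) (2,4) (3,2) (3,3) (3,4) (4,3) (4,4)] -> total=13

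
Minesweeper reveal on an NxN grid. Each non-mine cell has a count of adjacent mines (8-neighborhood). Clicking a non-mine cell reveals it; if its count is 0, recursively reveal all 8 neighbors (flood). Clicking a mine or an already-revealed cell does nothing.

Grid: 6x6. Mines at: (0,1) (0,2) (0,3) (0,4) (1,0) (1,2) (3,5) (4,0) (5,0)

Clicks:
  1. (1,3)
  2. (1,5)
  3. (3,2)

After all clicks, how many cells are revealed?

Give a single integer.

Answer: 20

Derivation:
Click 1 (1,3) count=4: revealed 1 new [(1,3)] -> total=1
Click 2 (1,5) count=1: revealed 1 new [(1,5)] -> total=2
Click 3 (3,2) count=0: revealed 18 new [(2,1) (2,2) (2,3) (2,4) (3,1) (3,2) (3,3) (3,4) (4,1) (4,2) (4,3) (4,4) (4,5) (5,1) (5,2) (5,3) (5,4) (5,5)] -> total=20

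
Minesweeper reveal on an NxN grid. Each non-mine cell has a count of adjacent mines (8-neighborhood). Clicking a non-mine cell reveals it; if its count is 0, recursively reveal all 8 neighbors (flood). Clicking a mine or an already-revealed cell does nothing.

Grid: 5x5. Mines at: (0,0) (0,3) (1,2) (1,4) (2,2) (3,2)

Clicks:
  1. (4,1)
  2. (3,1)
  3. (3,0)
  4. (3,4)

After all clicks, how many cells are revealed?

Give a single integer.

Click 1 (4,1) count=1: revealed 1 new [(4,1)] -> total=1
Click 2 (3,1) count=2: revealed 1 new [(3,1)] -> total=2
Click 3 (3,0) count=0: revealed 6 new [(1,0) (1,1) (2,0) (2,1) (3,0) (4,0)] -> total=8
Click 4 (3,4) count=0: revealed 6 new [(2,3) (2,4) (3,3) (3,4) (4,3) (4,4)] -> total=14

Answer: 14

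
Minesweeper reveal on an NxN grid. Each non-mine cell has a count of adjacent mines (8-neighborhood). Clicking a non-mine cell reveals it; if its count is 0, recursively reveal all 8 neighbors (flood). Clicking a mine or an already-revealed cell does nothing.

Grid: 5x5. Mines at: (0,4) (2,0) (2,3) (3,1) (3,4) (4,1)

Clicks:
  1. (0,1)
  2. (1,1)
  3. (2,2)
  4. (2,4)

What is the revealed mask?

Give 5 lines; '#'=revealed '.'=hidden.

Click 1 (0,1) count=0: revealed 8 new [(0,0) (0,1) (0,2) (0,3) (1,0) (1,1) (1,2) (1,3)] -> total=8
Click 2 (1,1) count=1: revealed 0 new [(none)] -> total=8
Click 3 (2,2) count=2: revealed 1 new [(2,2)] -> total=9
Click 4 (2,4) count=2: revealed 1 new [(2,4)] -> total=10

Answer: ####.
####.
..#.#
.....
.....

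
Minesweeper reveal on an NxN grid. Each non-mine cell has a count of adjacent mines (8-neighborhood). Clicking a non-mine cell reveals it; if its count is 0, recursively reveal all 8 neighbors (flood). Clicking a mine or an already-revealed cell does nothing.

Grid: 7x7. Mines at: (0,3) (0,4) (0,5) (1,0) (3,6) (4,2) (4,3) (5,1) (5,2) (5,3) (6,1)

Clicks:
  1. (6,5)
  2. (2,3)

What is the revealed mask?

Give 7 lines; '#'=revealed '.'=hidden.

Click 1 (6,5) count=0: revealed 9 new [(4,4) (4,5) (4,6) (5,4) (5,5) (5,6) (6,4) (6,5) (6,6)] -> total=9
Click 2 (2,3) count=0: revealed 15 new [(1,1) (1,2) (1,3) (1,4) (1,5) (2,1) (2,2) (2,3) (2,4) (2,5) (3,1) (3,2) (3,3) (3,4) (3,5)] -> total=24

Answer: .......
.#####.
.#####.
.#####.
....###
....###
....###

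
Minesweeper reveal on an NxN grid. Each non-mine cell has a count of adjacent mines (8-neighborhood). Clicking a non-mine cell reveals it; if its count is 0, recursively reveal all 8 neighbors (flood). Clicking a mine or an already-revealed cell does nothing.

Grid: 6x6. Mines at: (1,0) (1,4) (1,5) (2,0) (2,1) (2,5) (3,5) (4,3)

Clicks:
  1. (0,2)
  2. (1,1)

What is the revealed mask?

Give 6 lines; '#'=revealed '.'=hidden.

Answer: .###..
.###..
......
......
......
......

Derivation:
Click 1 (0,2) count=0: revealed 6 new [(0,1) (0,2) (0,3) (1,1) (1,2) (1,3)] -> total=6
Click 2 (1,1) count=3: revealed 0 new [(none)] -> total=6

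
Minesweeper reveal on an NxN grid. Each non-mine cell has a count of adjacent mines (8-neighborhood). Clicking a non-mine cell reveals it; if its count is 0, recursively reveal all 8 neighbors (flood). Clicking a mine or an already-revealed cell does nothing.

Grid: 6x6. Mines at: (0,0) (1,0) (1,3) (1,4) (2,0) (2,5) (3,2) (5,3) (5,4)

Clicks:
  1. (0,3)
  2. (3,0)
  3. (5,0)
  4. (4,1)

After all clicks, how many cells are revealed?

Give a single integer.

Click 1 (0,3) count=2: revealed 1 new [(0,3)] -> total=1
Click 2 (3,0) count=1: revealed 1 new [(3,0)] -> total=2
Click 3 (5,0) count=0: revealed 7 new [(3,1) (4,0) (4,1) (4,2) (5,0) (5,1) (5,2)] -> total=9
Click 4 (4,1) count=1: revealed 0 new [(none)] -> total=9

Answer: 9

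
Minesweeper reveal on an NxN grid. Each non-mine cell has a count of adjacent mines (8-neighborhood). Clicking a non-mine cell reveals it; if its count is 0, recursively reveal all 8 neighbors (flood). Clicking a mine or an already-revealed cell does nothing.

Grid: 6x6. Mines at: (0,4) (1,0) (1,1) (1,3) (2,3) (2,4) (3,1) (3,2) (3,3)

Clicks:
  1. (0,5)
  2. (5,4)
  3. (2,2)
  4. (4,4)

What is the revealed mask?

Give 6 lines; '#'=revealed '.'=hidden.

Click 1 (0,5) count=1: revealed 1 new [(0,5)] -> total=1
Click 2 (5,4) count=0: revealed 14 new [(3,4) (3,5) (4,0) (4,1) (4,2) (4,3) (4,4) (4,5) (5,0) (5,1) (5,2) (5,3) (5,4) (5,5)] -> total=15
Click 3 (2,2) count=6: revealed 1 new [(2,2)] -> total=16
Click 4 (4,4) count=1: revealed 0 new [(none)] -> total=16

Answer: .....#
......
..#...
....##
######
######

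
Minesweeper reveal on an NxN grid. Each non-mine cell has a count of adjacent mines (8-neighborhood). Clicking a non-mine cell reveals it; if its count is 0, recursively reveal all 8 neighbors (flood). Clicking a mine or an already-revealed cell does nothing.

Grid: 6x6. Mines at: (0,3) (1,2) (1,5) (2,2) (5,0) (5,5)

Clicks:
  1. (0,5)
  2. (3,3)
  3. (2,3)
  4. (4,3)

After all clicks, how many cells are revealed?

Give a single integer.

Answer: 18

Derivation:
Click 1 (0,5) count=1: revealed 1 new [(0,5)] -> total=1
Click 2 (3,3) count=1: revealed 1 new [(3,3)] -> total=2
Click 3 (2,3) count=2: revealed 1 new [(2,3)] -> total=3
Click 4 (4,3) count=0: revealed 15 new [(2,4) (2,5) (3,1) (3,2) (3,4) (3,5) (4,1) (4,2) (4,3) (4,4) (4,5) (5,1) (5,2) (5,3) (5,4)] -> total=18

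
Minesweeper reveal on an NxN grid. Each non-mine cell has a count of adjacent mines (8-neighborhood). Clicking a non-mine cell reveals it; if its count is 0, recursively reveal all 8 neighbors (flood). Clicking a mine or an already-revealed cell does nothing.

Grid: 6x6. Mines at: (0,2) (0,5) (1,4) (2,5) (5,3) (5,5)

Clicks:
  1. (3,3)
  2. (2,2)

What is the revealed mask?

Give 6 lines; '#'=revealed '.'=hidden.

Answer: ##....
####..
#####.
#####.
#####.
###...

Derivation:
Click 1 (3,3) count=0: revealed 24 new [(0,0) (0,1) (1,0) (1,1) (1,2) (1,3) (2,0) (2,1) (2,2) (2,3) (2,4) (3,0) (3,1) (3,2) (3,3) (3,4) (4,0) (4,1) (4,2) (4,3) (4,4) (5,0) (5,1) (5,2)] -> total=24
Click 2 (2,2) count=0: revealed 0 new [(none)] -> total=24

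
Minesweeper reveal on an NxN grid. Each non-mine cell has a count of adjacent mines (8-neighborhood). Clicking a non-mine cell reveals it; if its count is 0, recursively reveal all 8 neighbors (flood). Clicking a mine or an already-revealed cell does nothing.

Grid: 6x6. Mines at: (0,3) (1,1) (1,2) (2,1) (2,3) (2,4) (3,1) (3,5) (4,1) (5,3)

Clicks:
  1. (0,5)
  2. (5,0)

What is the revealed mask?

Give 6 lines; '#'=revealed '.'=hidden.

Click 1 (0,5) count=0: revealed 4 new [(0,4) (0,5) (1,4) (1,5)] -> total=4
Click 2 (5,0) count=1: revealed 1 new [(5,0)] -> total=5

Answer: ....##
....##
......
......
......
#.....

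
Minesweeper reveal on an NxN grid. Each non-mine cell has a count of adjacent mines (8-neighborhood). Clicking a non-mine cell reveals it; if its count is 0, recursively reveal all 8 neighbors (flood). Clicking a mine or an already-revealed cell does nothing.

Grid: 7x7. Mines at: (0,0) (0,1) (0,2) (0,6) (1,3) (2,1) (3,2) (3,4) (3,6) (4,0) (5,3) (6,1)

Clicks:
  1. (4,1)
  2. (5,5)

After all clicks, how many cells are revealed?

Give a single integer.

Answer: 10

Derivation:
Click 1 (4,1) count=2: revealed 1 new [(4,1)] -> total=1
Click 2 (5,5) count=0: revealed 9 new [(4,4) (4,5) (4,6) (5,4) (5,5) (5,6) (6,4) (6,5) (6,6)] -> total=10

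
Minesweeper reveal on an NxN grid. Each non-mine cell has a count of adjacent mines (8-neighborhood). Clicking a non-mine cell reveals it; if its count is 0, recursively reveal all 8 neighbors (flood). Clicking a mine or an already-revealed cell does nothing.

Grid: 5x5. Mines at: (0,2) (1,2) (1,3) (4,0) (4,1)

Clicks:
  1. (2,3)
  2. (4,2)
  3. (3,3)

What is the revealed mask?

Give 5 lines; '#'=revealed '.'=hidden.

Click 1 (2,3) count=2: revealed 1 new [(2,3)] -> total=1
Click 2 (4,2) count=1: revealed 1 new [(4,2)] -> total=2
Click 3 (3,3) count=0: revealed 7 new [(2,2) (2,4) (3,2) (3,3) (3,4) (4,3) (4,4)] -> total=9

Answer: .....
.....
..###
..###
..###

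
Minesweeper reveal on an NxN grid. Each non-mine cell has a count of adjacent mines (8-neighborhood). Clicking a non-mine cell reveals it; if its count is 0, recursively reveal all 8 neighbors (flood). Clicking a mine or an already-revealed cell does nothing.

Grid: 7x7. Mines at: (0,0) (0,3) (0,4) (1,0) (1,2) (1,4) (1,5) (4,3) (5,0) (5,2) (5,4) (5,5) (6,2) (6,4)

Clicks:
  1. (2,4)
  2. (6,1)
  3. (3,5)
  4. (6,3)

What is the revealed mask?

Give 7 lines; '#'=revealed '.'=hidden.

Answer: .......
.......
....###
....###
....###
.......
.#.#...

Derivation:
Click 1 (2,4) count=2: revealed 1 new [(2,4)] -> total=1
Click 2 (6,1) count=3: revealed 1 new [(6,1)] -> total=2
Click 3 (3,5) count=0: revealed 8 new [(2,5) (2,6) (3,4) (3,5) (3,6) (4,4) (4,5) (4,6)] -> total=10
Click 4 (6,3) count=4: revealed 1 new [(6,3)] -> total=11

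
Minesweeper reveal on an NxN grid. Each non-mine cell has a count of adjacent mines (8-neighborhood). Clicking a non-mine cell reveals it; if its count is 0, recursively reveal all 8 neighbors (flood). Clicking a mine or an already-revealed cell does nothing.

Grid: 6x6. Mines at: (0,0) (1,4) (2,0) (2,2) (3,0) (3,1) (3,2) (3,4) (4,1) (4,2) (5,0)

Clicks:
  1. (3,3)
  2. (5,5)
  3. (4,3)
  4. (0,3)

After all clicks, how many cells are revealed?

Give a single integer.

Click 1 (3,3) count=4: revealed 1 new [(3,3)] -> total=1
Click 2 (5,5) count=0: revealed 6 new [(4,3) (4,4) (4,5) (5,3) (5,4) (5,5)] -> total=7
Click 3 (4,3) count=3: revealed 0 new [(none)] -> total=7
Click 4 (0,3) count=1: revealed 1 new [(0,3)] -> total=8

Answer: 8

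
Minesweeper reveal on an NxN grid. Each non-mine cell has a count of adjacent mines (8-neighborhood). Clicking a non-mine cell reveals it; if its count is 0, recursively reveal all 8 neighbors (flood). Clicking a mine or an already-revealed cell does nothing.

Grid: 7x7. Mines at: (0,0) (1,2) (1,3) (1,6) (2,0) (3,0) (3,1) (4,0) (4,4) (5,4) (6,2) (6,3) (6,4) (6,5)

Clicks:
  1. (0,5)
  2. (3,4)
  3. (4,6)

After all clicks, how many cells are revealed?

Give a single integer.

Answer: 10

Derivation:
Click 1 (0,5) count=1: revealed 1 new [(0,5)] -> total=1
Click 2 (3,4) count=1: revealed 1 new [(3,4)] -> total=2
Click 3 (4,6) count=0: revealed 8 new [(2,5) (2,6) (3,5) (3,6) (4,5) (4,6) (5,5) (5,6)] -> total=10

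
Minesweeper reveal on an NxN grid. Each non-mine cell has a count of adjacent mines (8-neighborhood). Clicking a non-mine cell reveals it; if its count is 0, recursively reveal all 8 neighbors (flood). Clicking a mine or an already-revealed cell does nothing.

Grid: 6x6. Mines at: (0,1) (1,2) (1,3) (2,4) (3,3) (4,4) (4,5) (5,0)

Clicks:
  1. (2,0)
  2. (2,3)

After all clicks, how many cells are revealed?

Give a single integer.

Click 1 (2,0) count=0: revealed 11 new [(1,0) (1,1) (2,0) (2,1) (2,2) (3,0) (3,1) (3,2) (4,0) (4,1) (4,2)] -> total=11
Click 2 (2,3) count=4: revealed 1 new [(2,3)] -> total=12

Answer: 12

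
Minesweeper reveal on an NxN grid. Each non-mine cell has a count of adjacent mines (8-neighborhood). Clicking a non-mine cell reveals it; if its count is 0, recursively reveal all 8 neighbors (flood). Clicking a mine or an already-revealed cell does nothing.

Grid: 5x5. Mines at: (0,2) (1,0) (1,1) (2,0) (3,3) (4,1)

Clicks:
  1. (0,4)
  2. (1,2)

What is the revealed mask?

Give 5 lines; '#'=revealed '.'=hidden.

Click 1 (0,4) count=0: revealed 6 new [(0,3) (0,4) (1,3) (1,4) (2,3) (2,4)] -> total=6
Click 2 (1,2) count=2: revealed 1 new [(1,2)] -> total=7

Answer: ...##
..###
...##
.....
.....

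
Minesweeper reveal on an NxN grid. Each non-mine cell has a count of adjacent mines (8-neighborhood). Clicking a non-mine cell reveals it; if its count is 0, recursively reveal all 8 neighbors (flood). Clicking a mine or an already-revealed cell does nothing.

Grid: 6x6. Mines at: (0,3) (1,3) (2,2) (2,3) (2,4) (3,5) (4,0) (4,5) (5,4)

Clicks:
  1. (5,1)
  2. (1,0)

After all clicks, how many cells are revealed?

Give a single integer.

Click 1 (5,1) count=1: revealed 1 new [(5,1)] -> total=1
Click 2 (1,0) count=0: revealed 10 new [(0,0) (0,1) (0,2) (1,0) (1,1) (1,2) (2,0) (2,1) (3,0) (3,1)] -> total=11

Answer: 11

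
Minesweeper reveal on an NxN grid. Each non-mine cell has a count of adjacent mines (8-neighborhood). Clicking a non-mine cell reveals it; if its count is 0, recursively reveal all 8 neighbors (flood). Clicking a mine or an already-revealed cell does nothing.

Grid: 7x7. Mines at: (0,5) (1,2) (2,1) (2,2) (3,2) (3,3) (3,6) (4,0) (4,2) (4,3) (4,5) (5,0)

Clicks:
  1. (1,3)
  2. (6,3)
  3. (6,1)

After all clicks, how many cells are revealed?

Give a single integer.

Click 1 (1,3) count=2: revealed 1 new [(1,3)] -> total=1
Click 2 (6,3) count=0: revealed 12 new [(5,1) (5,2) (5,3) (5,4) (5,5) (5,6) (6,1) (6,2) (6,3) (6,4) (6,5) (6,6)] -> total=13
Click 3 (6,1) count=1: revealed 0 new [(none)] -> total=13

Answer: 13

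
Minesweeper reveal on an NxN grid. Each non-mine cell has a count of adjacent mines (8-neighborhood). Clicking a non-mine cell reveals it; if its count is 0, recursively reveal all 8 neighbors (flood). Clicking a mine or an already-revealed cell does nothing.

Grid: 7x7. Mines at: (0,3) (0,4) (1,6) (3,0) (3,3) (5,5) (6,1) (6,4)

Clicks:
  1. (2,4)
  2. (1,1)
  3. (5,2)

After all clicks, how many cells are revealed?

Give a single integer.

Answer: 11

Derivation:
Click 1 (2,4) count=1: revealed 1 new [(2,4)] -> total=1
Click 2 (1,1) count=0: revealed 9 new [(0,0) (0,1) (0,2) (1,0) (1,1) (1,2) (2,0) (2,1) (2,2)] -> total=10
Click 3 (5,2) count=1: revealed 1 new [(5,2)] -> total=11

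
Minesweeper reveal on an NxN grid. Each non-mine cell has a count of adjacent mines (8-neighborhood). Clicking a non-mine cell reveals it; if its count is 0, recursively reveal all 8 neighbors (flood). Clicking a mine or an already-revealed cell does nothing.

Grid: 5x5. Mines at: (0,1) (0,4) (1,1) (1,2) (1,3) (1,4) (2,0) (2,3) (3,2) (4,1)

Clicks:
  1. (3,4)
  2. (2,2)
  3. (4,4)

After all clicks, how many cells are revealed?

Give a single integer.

Click 1 (3,4) count=1: revealed 1 new [(3,4)] -> total=1
Click 2 (2,2) count=5: revealed 1 new [(2,2)] -> total=2
Click 3 (4,4) count=0: revealed 3 new [(3,3) (4,3) (4,4)] -> total=5

Answer: 5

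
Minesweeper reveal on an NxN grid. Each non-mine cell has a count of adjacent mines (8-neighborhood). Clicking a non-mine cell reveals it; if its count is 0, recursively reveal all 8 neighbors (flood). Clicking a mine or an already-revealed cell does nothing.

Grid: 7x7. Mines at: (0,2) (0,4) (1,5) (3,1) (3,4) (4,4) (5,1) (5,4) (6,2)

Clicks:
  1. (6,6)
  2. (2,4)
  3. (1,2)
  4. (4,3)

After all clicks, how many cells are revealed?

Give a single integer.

Answer: 13

Derivation:
Click 1 (6,6) count=0: revealed 10 new [(2,5) (2,6) (3,5) (3,6) (4,5) (4,6) (5,5) (5,6) (6,5) (6,6)] -> total=10
Click 2 (2,4) count=2: revealed 1 new [(2,4)] -> total=11
Click 3 (1,2) count=1: revealed 1 new [(1,2)] -> total=12
Click 4 (4,3) count=3: revealed 1 new [(4,3)] -> total=13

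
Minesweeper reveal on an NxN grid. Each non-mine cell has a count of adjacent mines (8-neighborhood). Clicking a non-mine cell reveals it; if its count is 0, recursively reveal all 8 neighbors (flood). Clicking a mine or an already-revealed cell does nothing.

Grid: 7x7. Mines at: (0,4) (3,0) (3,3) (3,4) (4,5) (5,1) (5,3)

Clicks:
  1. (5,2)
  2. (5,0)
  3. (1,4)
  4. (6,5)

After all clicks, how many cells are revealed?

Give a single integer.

Click 1 (5,2) count=2: revealed 1 new [(5,2)] -> total=1
Click 2 (5,0) count=1: revealed 1 new [(5,0)] -> total=2
Click 3 (1,4) count=1: revealed 1 new [(1,4)] -> total=3
Click 4 (6,5) count=0: revealed 6 new [(5,4) (5,5) (5,6) (6,4) (6,5) (6,6)] -> total=9

Answer: 9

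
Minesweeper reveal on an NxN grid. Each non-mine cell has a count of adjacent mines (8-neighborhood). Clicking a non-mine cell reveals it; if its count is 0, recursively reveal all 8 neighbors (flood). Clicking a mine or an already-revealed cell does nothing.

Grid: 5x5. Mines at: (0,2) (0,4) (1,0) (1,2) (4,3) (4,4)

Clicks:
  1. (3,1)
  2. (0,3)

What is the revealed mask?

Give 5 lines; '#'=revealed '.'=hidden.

Click 1 (3,1) count=0: revealed 9 new [(2,0) (2,1) (2,2) (3,0) (3,1) (3,2) (4,0) (4,1) (4,2)] -> total=9
Click 2 (0,3) count=3: revealed 1 new [(0,3)] -> total=10

Answer: ...#.
.....
###..
###..
###..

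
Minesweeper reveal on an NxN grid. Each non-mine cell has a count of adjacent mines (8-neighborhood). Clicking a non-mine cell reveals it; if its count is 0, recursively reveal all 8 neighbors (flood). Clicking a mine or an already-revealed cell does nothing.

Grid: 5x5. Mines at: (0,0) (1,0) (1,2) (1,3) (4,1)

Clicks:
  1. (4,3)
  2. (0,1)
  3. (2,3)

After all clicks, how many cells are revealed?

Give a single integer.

Click 1 (4,3) count=0: revealed 9 new [(2,2) (2,3) (2,4) (3,2) (3,3) (3,4) (4,2) (4,3) (4,4)] -> total=9
Click 2 (0,1) count=3: revealed 1 new [(0,1)] -> total=10
Click 3 (2,3) count=2: revealed 0 new [(none)] -> total=10

Answer: 10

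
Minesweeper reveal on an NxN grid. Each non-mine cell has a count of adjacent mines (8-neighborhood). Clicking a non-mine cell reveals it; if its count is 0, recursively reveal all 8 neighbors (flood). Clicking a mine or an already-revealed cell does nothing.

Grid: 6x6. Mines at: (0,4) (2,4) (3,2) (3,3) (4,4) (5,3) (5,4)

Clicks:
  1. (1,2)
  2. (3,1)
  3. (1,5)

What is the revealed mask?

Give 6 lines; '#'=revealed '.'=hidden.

Answer: ####..
####.#
####..
##....
###...
###...

Derivation:
Click 1 (1,2) count=0: revealed 20 new [(0,0) (0,1) (0,2) (0,3) (1,0) (1,1) (1,2) (1,3) (2,0) (2,1) (2,2) (2,3) (3,0) (3,1) (4,0) (4,1) (4,2) (5,0) (5,1) (5,2)] -> total=20
Click 2 (3,1) count=1: revealed 0 new [(none)] -> total=20
Click 3 (1,5) count=2: revealed 1 new [(1,5)] -> total=21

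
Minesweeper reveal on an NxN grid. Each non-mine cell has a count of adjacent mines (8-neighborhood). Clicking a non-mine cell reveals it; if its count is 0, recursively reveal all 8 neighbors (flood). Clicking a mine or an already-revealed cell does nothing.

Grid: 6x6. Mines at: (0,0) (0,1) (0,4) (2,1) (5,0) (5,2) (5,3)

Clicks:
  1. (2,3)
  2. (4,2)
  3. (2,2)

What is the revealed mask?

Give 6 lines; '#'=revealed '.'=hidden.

Click 1 (2,3) count=0: revealed 18 new [(1,2) (1,3) (1,4) (1,5) (2,2) (2,3) (2,4) (2,5) (3,2) (3,3) (3,4) (3,5) (4,2) (4,3) (4,4) (4,5) (5,4) (5,5)] -> total=18
Click 2 (4,2) count=2: revealed 0 new [(none)] -> total=18
Click 3 (2,2) count=1: revealed 0 new [(none)] -> total=18

Answer: ......
..####
..####
..####
..####
....##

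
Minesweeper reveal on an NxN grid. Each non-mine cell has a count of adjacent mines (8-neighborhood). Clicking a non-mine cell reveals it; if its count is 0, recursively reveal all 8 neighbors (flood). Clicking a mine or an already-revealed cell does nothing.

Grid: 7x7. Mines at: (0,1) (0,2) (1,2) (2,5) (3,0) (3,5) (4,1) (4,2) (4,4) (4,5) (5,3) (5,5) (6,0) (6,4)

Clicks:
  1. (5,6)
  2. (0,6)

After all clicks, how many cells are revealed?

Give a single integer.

Answer: 9

Derivation:
Click 1 (5,6) count=2: revealed 1 new [(5,6)] -> total=1
Click 2 (0,6) count=0: revealed 8 new [(0,3) (0,4) (0,5) (0,6) (1,3) (1,4) (1,5) (1,6)] -> total=9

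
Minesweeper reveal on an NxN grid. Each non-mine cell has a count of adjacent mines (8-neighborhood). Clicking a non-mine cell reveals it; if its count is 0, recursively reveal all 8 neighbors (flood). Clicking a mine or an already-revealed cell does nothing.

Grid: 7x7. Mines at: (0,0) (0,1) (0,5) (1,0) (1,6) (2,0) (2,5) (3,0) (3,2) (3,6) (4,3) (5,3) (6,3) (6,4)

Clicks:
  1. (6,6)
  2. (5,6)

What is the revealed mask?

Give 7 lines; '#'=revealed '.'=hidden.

Click 1 (6,6) count=0: revealed 6 new [(4,5) (4,6) (5,5) (5,6) (6,5) (6,6)] -> total=6
Click 2 (5,6) count=0: revealed 0 new [(none)] -> total=6

Answer: .......
.......
.......
.......
.....##
.....##
.....##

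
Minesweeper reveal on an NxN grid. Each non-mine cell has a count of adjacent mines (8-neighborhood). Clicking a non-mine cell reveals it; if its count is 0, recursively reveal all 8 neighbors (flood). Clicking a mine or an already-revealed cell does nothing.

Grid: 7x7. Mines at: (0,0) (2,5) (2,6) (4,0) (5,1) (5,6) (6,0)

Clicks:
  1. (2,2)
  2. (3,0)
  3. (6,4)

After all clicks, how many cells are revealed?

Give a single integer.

Answer: 37

Derivation:
Click 1 (2,2) count=0: revealed 37 new [(0,1) (0,2) (0,3) (0,4) (0,5) (0,6) (1,0) (1,1) (1,2) (1,3) (1,4) (1,5) (1,6) (2,0) (2,1) (2,2) (2,3) (2,4) (3,0) (3,1) (3,2) (3,3) (3,4) (3,5) (4,1) (4,2) (4,3) (4,4) (4,5) (5,2) (5,3) (5,4) (5,5) (6,2) (6,3) (6,4) (6,5)] -> total=37
Click 2 (3,0) count=1: revealed 0 new [(none)] -> total=37
Click 3 (6,4) count=0: revealed 0 new [(none)] -> total=37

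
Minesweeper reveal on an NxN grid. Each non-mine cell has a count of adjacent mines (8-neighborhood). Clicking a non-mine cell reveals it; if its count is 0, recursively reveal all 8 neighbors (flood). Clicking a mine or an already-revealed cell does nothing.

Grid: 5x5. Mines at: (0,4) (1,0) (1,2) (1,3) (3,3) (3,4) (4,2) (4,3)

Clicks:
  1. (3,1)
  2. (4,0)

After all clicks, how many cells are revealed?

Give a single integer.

Answer: 6

Derivation:
Click 1 (3,1) count=1: revealed 1 new [(3,1)] -> total=1
Click 2 (4,0) count=0: revealed 5 new [(2,0) (2,1) (3,0) (4,0) (4,1)] -> total=6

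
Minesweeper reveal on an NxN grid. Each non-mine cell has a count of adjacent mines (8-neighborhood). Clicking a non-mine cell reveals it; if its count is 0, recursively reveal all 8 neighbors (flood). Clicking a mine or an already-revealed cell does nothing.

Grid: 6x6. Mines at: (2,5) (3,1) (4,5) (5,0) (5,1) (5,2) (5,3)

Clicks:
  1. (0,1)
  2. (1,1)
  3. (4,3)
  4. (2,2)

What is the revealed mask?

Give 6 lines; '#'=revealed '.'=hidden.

Click 1 (0,1) count=0: revealed 23 new [(0,0) (0,1) (0,2) (0,3) (0,4) (0,5) (1,0) (1,1) (1,2) (1,3) (1,4) (1,5) (2,0) (2,1) (2,2) (2,3) (2,4) (3,2) (3,3) (3,4) (4,2) (4,3) (4,4)] -> total=23
Click 2 (1,1) count=0: revealed 0 new [(none)] -> total=23
Click 3 (4,3) count=2: revealed 0 new [(none)] -> total=23
Click 4 (2,2) count=1: revealed 0 new [(none)] -> total=23

Answer: ######
######
#####.
..###.
..###.
......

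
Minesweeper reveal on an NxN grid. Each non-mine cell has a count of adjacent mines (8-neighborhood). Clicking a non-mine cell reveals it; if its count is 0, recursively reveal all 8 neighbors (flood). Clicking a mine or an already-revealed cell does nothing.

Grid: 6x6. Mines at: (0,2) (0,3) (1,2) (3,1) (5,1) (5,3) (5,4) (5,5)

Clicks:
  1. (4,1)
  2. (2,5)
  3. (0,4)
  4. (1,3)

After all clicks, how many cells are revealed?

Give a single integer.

Click 1 (4,1) count=2: revealed 1 new [(4,1)] -> total=1
Click 2 (2,5) count=0: revealed 17 new [(0,4) (0,5) (1,3) (1,4) (1,5) (2,2) (2,3) (2,4) (2,5) (3,2) (3,3) (3,4) (3,5) (4,2) (4,3) (4,4) (4,5)] -> total=18
Click 3 (0,4) count=1: revealed 0 new [(none)] -> total=18
Click 4 (1,3) count=3: revealed 0 new [(none)] -> total=18

Answer: 18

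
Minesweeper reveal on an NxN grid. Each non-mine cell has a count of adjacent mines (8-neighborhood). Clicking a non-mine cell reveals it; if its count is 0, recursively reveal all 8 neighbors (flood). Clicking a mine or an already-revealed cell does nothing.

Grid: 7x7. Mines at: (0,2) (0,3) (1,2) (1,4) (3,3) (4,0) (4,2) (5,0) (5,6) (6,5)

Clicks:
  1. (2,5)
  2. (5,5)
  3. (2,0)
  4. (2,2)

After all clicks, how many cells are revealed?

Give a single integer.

Answer: 11

Derivation:
Click 1 (2,5) count=1: revealed 1 new [(2,5)] -> total=1
Click 2 (5,5) count=2: revealed 1 new [(5,5)] -> total=2
Click 3 (2,0) count=0: revealed 8 new [(0,0) (0,1) (1,0) (1,1) (2,0) (2,1) (3,0) (3,1)] -> total=10
Click 4 (2,2) count=2: revealed 1 new [(2,2)] -> total=11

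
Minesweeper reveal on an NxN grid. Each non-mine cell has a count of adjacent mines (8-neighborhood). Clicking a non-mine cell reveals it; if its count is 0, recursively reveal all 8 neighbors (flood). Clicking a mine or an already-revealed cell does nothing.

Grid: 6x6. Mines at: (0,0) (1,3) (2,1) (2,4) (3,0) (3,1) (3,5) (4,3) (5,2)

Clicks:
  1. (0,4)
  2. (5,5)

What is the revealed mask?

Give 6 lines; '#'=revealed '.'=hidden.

Click 1 (0,4) count=1: revealed 1 new [(0,4)] -> total=1
Click 2 (5,5) count=0: revealed 4 new [(4,4) (4,5) (5,4) (5,5)] -> total=5

Answer: ....#.
......
......
......
....##
....##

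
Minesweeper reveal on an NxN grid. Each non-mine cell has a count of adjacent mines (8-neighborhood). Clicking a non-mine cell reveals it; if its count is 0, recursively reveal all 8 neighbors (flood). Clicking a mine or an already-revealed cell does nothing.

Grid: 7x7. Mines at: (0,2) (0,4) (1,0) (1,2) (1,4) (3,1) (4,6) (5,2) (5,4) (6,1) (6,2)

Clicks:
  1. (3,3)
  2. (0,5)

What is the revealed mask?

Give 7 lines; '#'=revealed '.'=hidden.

Answer: .....#.
.......
..####.
..####.
..####.
.......
.......

Derivation:
Click 1 (3,3) count=0: revealed 12 new [(2,2) (2,3) (2,4) (2,5) (3,2) (3,3) (3,4) (3,5) (4,2) (4,3) (4,4) (4,5)] -> total=12
Click 2 (0,5) count=2: revealed 1 new [(0,5)] -> total=13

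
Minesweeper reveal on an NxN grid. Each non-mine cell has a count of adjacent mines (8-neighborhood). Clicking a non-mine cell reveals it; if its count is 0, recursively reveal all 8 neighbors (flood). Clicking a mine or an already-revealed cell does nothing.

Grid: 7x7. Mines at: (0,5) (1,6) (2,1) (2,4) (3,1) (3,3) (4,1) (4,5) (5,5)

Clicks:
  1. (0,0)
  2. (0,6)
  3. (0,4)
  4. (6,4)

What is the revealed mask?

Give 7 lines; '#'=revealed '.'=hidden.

Answer: #####.#
#####..
.......
.......
.......
.......
....#..

Derivation:
Click 1 (0,0) count=0: revealed 10 new [(0,0) (0,1) (0,2) (0,3) (0,4) (1,0) (1,1) (1,2) (1,3) (1,4)] -> total=10
Click 2 (0,6) count=2: revealed 1 new [(0,6)] -> total=11
Click 3 (0,4) count=1: revealed 0 new [(none)] -> total=11
Click 4 (6,4) count=1: revealed 1 new [(6,4)] -> total=12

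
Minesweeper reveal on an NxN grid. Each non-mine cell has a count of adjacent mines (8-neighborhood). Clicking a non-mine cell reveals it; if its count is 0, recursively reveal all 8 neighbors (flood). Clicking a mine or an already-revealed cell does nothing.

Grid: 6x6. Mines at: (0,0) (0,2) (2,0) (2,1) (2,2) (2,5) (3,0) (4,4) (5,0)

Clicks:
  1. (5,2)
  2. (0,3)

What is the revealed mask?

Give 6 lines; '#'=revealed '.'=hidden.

Click 1 (5,2) count=0: revealed 9 new [(3,1) (3,2) (3,3) (4,1) (4,2) (4,3) (5,1) (5,2) (5,3)] -> total=9
Click 2 (0,3) count=1: revealed 1 new [(0,3)] -> total=10

Answer: ...#..
......
......
.###..
.###..
.###..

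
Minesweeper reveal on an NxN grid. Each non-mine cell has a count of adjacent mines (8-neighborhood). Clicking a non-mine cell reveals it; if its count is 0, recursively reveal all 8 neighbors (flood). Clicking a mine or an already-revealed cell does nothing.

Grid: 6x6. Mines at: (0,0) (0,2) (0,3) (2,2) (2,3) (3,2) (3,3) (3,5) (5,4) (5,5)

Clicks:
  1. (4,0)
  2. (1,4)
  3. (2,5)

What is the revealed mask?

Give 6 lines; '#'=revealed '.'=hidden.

Click 1 (4,0) count=0: revealed 14 new [(1,0) (1,1) (2,0) (2,1) (3,0) (3,1) (4,0) (4,1) (4,2) (4,3) (5,0) (5,1) (5,2) (5,3)] -> total=14
Click 2 (1,4) count=2: revealed 1 new [(1,4)] -> total=15
Click 3 (2,5) count=1: revealed 1 new [(2,5)] -> total=16

Answer: ......
##..#.
##...#
##....
####..
####..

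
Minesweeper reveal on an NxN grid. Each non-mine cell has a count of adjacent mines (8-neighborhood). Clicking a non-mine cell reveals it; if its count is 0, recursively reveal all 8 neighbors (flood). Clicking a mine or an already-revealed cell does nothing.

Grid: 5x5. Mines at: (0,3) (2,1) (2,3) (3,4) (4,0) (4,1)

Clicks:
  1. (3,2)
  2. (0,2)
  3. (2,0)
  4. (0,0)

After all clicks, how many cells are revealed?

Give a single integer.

Click 1 (3,2) count=3: revealed 1 new [(3,2)] -> total=1
Click 2 (0,2) count=1: revealed 1 new [(0,2)] -> total=2
Click 3 (2,0) count=1: revealed 1 new [(2,0)] -> total=3
Click 4 (0,0) count=0: revealed 5 new [(0,0) (0,1) (1,0) (1,1) (1,2)] -> total=8

Answer: 8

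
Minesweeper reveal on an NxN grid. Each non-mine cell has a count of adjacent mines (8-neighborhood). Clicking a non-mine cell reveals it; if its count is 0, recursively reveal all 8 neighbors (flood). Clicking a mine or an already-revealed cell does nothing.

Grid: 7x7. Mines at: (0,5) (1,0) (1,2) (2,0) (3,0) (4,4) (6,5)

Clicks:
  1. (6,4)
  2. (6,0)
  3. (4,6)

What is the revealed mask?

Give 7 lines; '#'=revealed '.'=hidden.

Click 1 (6,4) count=1: revealed 1 new [(6,4)] -> total=1
Click 2 (6,0) count=0: revealed 19 new [(2,1) (2,2) (2,3) (3,1) (3,2) (3,3) (4,0) (4,1) (4,2) (4,3) (5,0) (5,1) (5,2) (5,3) (5,4) (6,0) (6,1) (6,2) (6,3)] -> total=20
Click 3 (4,6) count=0: revealed 14 new [(1,3) (1,4) (1,5) (1,6) (2,4) (2,5) (2,6) (3,4) (3,5) (3,6) (4,5) (4,6) (5,5) (5,6)] -> total=34

Answer: .......
...####
.######
.######
####.##
#######
#####..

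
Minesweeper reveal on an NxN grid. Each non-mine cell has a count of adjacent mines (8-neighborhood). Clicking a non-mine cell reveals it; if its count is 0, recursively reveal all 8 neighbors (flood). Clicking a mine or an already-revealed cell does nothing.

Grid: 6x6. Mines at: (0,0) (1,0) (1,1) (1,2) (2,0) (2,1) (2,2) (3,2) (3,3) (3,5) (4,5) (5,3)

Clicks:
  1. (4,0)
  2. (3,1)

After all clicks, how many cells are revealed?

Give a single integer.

Click 1 (4,0) count=0: revealed 8 new [(3,0) (3,1) (4,0) (4,1) (4,2) (5,0) (5,1) (5,2)] -> total=8
Click 2 (3,1) count=4: revealed 0 new [(none)] -> total=8

Answer: 8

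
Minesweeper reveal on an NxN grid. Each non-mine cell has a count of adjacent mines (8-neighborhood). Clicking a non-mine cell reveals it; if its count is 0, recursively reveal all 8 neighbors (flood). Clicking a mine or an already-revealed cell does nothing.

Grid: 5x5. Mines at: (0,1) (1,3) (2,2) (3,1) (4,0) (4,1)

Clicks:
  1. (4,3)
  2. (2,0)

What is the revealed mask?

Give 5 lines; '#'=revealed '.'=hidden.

Click 1 (4,3) count=0: revealed 8 new [(2,3) (2,4) (3,2) (3,3) (3,4) (4,2) (4,3) (4,4)] -> total=8
Click 2 (2,0) count=1: revealed 1 new [(2,0)] -> total=9

Answer: .....
.....
#..##
..###
..###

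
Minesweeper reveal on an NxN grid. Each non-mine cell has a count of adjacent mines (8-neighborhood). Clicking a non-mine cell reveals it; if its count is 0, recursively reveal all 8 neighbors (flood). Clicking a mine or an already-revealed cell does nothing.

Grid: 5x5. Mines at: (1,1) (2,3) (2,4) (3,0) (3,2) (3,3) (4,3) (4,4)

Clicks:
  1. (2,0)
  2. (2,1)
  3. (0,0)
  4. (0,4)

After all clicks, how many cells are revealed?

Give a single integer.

Click 1 (2,0) count=2: revealed 1 new [(2,0)] -> total=1
Click 2 (2,1) count=3: revealed 1 new [(2,1)] -> total=2
Click 3 (0,0) count=1: revealed 1 new [(0,0)] -> total=3
Click 4 (0,4) count=0: revealed 6 new [(0,2) (0,3) (0,4) (1,2) (1,3) (1,4)] -> total=9

Answer: 9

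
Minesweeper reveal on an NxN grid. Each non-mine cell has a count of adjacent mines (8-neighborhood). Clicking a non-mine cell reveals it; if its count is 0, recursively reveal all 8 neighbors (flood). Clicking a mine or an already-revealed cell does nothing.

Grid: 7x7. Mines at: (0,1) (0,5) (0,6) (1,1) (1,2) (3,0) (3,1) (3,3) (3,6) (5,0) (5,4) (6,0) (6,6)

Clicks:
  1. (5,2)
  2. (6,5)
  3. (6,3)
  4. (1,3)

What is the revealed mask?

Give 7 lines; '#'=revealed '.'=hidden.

Click 1 (5,2) count=0: revealed 9 new [(4,1) (4,2) (4,3) (5,1) (5,2) (5,3) (6,1) (6,2) (6,3)] -> total=9
Click 2 (6,5) count=2: revealed 1 new [(6,5)] -> total=10
Click 3 (6,3) count=1: revealed 0 new [(none)] -> total=10
Click 4 (1,3) count=1: revealed 1 new [(1,3)] -> total=11

Answer: .......
...#...
.......
.......
.###...
.###...
.###.#.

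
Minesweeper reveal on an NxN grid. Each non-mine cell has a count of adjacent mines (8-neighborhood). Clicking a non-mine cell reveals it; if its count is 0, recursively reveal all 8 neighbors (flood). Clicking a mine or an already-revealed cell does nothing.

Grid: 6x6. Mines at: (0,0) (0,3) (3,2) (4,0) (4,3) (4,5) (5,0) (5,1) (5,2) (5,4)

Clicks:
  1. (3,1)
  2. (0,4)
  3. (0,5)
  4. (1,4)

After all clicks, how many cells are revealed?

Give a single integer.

Click 1 (3,1) count=2: revealed 1 new [(3,1)] -> total=1
Click 2 (0,4) count=1: revealed 1 new [(0,4)] -> total=2
Click 3 (0,5) count=0: revealed 10 new [(0,5) (1,3) (1,4) (1,5) (2,3) (2,4) (2,5) (3,3) (3,4) (3,5)] -> total=12
Click 4 (1,4) count=1: revealed 0 new [(none)] -> total=12

Answer: 12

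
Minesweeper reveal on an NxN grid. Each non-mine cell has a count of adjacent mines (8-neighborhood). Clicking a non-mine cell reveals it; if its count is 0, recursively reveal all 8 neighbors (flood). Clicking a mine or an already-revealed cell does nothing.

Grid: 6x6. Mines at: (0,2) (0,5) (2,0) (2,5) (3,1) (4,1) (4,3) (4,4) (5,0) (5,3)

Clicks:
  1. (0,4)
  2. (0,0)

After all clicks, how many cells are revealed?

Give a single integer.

Answer: 5

Derivation:
Click 1 (0,4) count=1: revealed 1 new [(0,4)] -> total=1
Click 2 (0,0) count=0: revealed 4 new [(0,0) (0,1) (1,0) (1,1)] -> total=5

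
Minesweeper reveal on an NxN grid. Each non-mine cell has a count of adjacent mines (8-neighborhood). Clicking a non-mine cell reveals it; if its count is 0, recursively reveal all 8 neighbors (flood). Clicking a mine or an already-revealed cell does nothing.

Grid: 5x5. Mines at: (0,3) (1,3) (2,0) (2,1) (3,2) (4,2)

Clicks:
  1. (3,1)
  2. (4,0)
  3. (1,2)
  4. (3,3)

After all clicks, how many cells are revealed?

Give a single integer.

Click 1 (3,1) count=4: revealed 1 new [(3,1)] -> total=1
Click 2 (4,0) count=0: revealed 3 new [(3,0) (4,0) (4,1)] -> total=4
Click 3 (1,2) count=3: revealed 1 new [(1,2)] -> total=5
Click 4 (3,3) count=2: revealed 1 new [(3,3)] -> total=6

Answer: 6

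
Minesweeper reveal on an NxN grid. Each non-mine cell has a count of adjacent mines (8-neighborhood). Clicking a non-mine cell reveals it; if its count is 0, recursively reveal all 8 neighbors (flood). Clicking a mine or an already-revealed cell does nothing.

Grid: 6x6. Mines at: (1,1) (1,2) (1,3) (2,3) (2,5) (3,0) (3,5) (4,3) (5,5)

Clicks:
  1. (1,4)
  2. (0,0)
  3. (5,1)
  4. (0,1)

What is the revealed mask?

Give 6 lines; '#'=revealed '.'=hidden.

Answer: ##....
....#.
......
......
###...
###...

Derivation:
Click 1 (1,4) count=3: revealed 1 new [(1,4)] -> total=1
Click 2 (0,0) count=1: revealed 1 new [(0,0)] -> total=2
Click 3 (5,1) count=0: revealed 6 new [(4,0) (4,1) (4,2) (5,0) (5,1) (5,2)] -> total=8
Click 4 (0,1) count=2: revealed 1 new [(0,1)] -> total=9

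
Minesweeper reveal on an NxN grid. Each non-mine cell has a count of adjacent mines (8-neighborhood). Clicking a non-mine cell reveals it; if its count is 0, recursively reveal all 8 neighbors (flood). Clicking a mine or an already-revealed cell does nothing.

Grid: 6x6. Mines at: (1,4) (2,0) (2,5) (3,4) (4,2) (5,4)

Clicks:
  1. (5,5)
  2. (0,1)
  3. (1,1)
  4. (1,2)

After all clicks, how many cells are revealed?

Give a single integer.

Click 1 (5,5) count=1: revealed 1 new [(5,5)] -> total=1
Click 2 (0,1) count=0: revealed 14 new [(0,0) (0,1) (0,2) (0,3) (1,0) (1,1) (1,2) (1,3) (2,1) (2,2) (2,3) (3,1) (3,2) (3,3)] -> total=15
Click 3 (1,1) count=1: revealed 0 new [(none)] -> total=15
Click 4 (1,2) count=0: revealed 0 new [(none)] -> total=15

Answer: 15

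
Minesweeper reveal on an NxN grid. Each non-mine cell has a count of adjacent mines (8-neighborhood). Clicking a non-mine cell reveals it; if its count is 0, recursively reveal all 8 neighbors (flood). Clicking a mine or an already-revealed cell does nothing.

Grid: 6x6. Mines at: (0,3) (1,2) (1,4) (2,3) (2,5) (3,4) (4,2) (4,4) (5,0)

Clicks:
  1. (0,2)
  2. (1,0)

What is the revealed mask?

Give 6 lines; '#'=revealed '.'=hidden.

Click 1 (0,2) count=2: revealed 1 new [(0,2)] -> total=1
Click 2 (1,0) count=0: revealed 10 new [(0,0) (0,1) (1,0) (1,1) (2,0) (2,1) (3,0) (3,1) (4,0) (4,1)] -> total=11

Answer: ###...
##....
##....
##....
##....
......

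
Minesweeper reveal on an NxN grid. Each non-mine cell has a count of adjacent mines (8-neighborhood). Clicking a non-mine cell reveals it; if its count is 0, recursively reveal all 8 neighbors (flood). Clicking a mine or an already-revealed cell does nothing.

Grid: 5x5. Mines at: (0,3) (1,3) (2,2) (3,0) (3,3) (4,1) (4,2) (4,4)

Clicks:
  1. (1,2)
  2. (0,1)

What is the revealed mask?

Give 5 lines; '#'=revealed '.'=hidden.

Click 1 (1,2) count=3: revealed 1 new [(1,2)] -> total=1
Click 2 (0,1) count=0: revealed 7 new [(0,0) (0,1) (0,2) (1,0) (1,1) (2,0) (2,1)] -> total=8

Answer: ###..
###..
##...
.....
.....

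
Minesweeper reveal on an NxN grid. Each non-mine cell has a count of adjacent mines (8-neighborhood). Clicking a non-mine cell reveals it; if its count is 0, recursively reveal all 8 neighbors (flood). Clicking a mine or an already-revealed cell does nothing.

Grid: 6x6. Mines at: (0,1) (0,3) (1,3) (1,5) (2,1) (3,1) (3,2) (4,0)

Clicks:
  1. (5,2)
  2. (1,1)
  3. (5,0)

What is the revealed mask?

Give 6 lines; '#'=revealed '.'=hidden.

Answer: ......
.#....
...###
...###
.#####
######

Derivation:
Click 1 (5,2) count=0: revealed 16 new [(2,3) (2,4) (2,5) (3,3) (3,4) (3,5) (4,1) (4,2) (4,3) (4,4) (4,5) (5,1) (5,2) (5,3) (5,4) (5,5)] -> total=16
Click 2 (1,1) count=2: revealed 1 new [(1,1)] -> total=17
Click 3 (5,0) count=1: revealed 1 new [(5,0)] -> total=18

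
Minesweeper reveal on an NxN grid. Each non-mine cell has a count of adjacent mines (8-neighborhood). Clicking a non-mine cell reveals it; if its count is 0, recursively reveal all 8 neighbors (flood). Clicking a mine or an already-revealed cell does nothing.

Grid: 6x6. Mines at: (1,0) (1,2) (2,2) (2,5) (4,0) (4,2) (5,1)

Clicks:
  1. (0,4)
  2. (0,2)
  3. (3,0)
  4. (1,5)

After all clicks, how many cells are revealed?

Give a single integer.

Click 1 (0,4) count=0: revealed 6 new [(0,3) (0,4) (0,5) (1,3) (1,4) (1,5)] -> total=6
Click 2 (0,2) count=1: revealed 1 new [(0,2)] -> total=7
Click 3 (3,0) count=1: revealed 1 new [(3,0)] -> total=8
Click 4 (1,5) count=1: revealed 0 new [(none)] -> total=8

Answer: 8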